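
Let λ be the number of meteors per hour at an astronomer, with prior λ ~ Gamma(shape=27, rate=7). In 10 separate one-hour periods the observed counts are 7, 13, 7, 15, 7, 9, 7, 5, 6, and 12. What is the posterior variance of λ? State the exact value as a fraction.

115/289

Total count: 7 + 13 + 7 + 15 + 7 + 9 + 7 + 5 + 6 + 12 = 88.
Total exposure: 10 hours.
Gamma(α, β) with Poisson data over total exposure Σt gives posterior Gamma(α+Σx, β+Σt) = Gamma(115, 17).
Posterior variance = α'/β'² = 115/289.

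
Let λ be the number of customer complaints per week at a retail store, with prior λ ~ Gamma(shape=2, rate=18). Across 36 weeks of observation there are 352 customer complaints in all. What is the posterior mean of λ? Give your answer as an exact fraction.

Total count 352 over total exposure 36 weeks.
Gamma(α, β) with Poisson data over total exposure Σt gives posterior Gamma(α+Σx, β+Σt) = Gamma(354, 54).
Posterior mean = α'/β' = 354/54 = 59/9.

59/9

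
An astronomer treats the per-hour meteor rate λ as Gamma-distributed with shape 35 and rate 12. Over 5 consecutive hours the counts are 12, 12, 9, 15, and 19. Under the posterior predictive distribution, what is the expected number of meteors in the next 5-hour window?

Total count: 12 + 12 + 9 + 15 + 19 = 67.
Total exposure: 5 hours.
Conjugate update: add total count to the shape and total exposure to the rate, giving Gamma(102, 17).
Predictive mean over a 5-hour window = T·E[λ|data] = 5·102/17 = 30.

30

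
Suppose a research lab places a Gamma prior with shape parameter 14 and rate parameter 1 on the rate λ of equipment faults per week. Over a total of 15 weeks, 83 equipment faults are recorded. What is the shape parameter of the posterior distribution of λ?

Total count 83 over total exposure 15 weeks.
Posterior: α' = 14 + 83 = 97, β' = 1 + 15 = 16.

97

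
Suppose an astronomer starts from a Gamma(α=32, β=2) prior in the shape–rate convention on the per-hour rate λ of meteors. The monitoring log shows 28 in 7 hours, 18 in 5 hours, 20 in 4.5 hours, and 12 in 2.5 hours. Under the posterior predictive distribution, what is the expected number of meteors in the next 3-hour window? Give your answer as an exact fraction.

110/7

Total count: 28 + 18 + 20 + 12 = 78.
Total exposure: 7 + 5 + 4.5 + 2.5 = 19 hours.
Gamma(α, β) with Poisson data over total exposure Σt gives posterior Gamma(α+Σx, β+Σt) = Gamma(110, 21).
Predictive mean over a 3-hour window = T·E[λ|data] = 3·110/21 = 110/7.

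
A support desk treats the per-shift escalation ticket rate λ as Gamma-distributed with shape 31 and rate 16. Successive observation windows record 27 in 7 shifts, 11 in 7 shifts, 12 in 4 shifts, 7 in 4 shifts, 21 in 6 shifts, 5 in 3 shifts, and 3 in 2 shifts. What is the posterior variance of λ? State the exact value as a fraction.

117/2401

Total count: 27 + 11 + 12 + 7 + 21 + 5 + 3 = 86.
Total exposure: 7 + 7 + 4 + 4 + 6 + 3 + 2 = 33 shifts.
Conjugate update: add total count to the shape and total exposure to the rate, giving Gamma(117, 49).
Posterior variance = α'/β'² = 117/2401.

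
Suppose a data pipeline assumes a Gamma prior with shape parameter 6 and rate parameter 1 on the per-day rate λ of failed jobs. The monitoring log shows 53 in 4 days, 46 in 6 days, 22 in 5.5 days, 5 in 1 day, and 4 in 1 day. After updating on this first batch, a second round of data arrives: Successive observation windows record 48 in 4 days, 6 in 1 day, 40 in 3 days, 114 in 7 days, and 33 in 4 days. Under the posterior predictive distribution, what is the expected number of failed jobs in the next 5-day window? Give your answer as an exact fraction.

754/15

Total count: 53 + 46 + 22 + 5 + 4 = 130.
Total exposure: 4 + 6 + 5.5 + 1 + 1 = 17.5 days.
After the first batch: Gamma(6 + 130, 1 + 17.5) = Gamma(136, 37/2).
Total count: 48 + 6 + 40 + 114 + 33 = 241.
Total exposure: 4 + 1 + 3 + 7 + 4 = 19 days.
After the second batch: Gamma(136 + 241, 37/2 + 19) = Gamma(377, 75/2).
Predictive mean over a 5-day window = T·E[λ|data] = 5·377/(75/2) = 754/15.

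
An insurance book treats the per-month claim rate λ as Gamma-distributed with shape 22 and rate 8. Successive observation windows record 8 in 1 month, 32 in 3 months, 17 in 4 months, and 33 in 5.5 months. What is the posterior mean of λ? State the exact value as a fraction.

224/43

Total count: 8 + 32 + 17 + 33 = 90.
Total exposure: 1 + 3 + 4 + 5.5 = 13.5 months.
Posterior: α' = 22 + 90 = 112, β' = 8 + 13.5 = 43/2.
Posterior mean = α'/β' = 112/(43/2) = 224/43.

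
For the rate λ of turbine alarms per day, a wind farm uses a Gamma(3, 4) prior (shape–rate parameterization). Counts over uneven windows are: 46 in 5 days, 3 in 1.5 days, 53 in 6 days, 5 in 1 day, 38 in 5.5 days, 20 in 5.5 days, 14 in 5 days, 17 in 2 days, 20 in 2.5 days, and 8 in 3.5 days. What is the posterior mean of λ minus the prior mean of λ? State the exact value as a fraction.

1567/332

Total count: 46 + 3 + 53 + 5 + 38 + 20 + 14 + 17 + 20 + 8 = 224.
Total exposure: 5 + 1.5 + 6 + 1 + 5.5 + 5.5 + 5 + 2 + 2.5 + 3.5 = 37.5 days.
Posterior: α' = 3 + 224 = 227, β' = 4 + 37.5 = 83/2.
Posterior mean = 227/(83/2) = 454/83; prior mean = 3/4 = 3/4. Difference = 454/83 − 3/4 = 1567/332.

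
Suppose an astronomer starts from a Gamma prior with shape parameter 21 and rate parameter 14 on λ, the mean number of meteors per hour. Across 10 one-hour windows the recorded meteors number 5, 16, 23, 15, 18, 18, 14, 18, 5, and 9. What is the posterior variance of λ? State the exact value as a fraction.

Total count: 5 + 16 + 23 + 15 + 18 + 18 + 14 + 18 + 5 + 9 = 141.
Total exposure: 10 hours.
The Gamma prior is conjugate for the Poisson rate, so λ | data ~ Gamma(21+141, 14+10) = Gamma(162, 24).
Posterior variance = α'/β'² = 162/576 = 9/32.

9/32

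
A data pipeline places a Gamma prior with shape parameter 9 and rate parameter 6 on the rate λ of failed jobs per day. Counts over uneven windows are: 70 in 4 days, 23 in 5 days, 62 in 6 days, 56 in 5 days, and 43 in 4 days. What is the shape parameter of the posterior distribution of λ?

263

Total count: 70 + 23 + 62 + 56 + 43 = 254.
Total exposure: 4 + 5 + 6 + 5 + 4 = 24 days.
Gamma(α, β) with Poisson data over total exposure Σt gives posterior Gamma(α+Σx, β+Σt) = Gamma(263, 30).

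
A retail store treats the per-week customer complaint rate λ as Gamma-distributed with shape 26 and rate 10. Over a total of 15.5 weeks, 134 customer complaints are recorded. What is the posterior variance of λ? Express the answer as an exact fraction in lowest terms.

640/2601

Total count 134 over total exposure 15.5 weeks.
By Gamma–Poisson conjugacy, the posterior is Gamma(α + Σx, β + Σt) = Gamma(26 + 134, 10 + 15.5) = Gamma(160, 51/2).
Posterior variance = α'/β'² = 160/(2601/4) = 640/2601.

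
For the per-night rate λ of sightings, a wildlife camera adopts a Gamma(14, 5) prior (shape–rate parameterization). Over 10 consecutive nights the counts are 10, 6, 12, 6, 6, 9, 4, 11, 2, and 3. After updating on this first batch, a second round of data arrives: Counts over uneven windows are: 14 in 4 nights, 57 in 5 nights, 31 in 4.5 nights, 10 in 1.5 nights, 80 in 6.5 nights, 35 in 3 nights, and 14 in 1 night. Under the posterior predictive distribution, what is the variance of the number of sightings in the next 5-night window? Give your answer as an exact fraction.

Total count: 10 + 6 + 12 + 6 + 6 + 9 + 4 + 11 + 2 + 3 = 69.
Total exposure: 10 nights.
After the first batch: Gamma(14 + 69, 5 + 10) = Gamma(83, 15).
Total count: 14 + 57 + 31 + 10 + 80 + 35 + 14 = 241.
Total exposure: 4 + 5 + 4.5 + 1.5 + 6.5 + 3 + 1 = 25.5 nights.
After the second batch: Gamma(83 + 241, 15 + 25.5) = Gamma(324, 81/2).
The posterior predictive for a window of length T is Negative Binomial with variance T·α'·(β'+T)/β'² = 5·324·(91/2)/(6561/4) = 3640/81.

3640/81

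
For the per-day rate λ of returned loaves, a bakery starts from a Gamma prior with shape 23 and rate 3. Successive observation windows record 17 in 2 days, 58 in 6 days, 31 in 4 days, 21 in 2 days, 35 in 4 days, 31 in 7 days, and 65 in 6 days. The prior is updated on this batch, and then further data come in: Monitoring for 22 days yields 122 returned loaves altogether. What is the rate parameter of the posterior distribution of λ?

56

Total count: 17 + 58 + 31 + 21 + 35 + 31 + 65 = 258.
Total exposure: 2 + 6 + 4 + 2 + 4 + 7 + 6 = 31 days.
After the first batch: Gamma(23 + 258, 3 + 31) = Gamma(281, 34).
Total count 122 over total exposure 22 days.
After the second batch: Gamma(281 + 122, 34 + 22) = Gamma(403, 56).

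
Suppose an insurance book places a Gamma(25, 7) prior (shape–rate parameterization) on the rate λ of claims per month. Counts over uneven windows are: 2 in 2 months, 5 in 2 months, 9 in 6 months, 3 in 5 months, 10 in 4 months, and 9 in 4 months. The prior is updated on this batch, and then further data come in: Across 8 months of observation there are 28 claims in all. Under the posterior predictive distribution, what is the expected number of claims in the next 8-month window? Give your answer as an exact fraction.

364/19

Total count: 2 + 5 + 9 + 3 + 10 + 9 = 38.
Total exposure: 2 + 2 + 6 + 5 + 4 + 4 = 23 months.
After the first batch: Gamma(25 + 38, 7 + 23) = Gamma(63, 30).
Total count 28 over total exposure 8 months.
After the second batch: Gamma(63 + 28, 30 + 8) = Gamma(91, 38).
Predictive mean over an 8-month window = T·E[λ|data] = 8·91/38 = 364/19.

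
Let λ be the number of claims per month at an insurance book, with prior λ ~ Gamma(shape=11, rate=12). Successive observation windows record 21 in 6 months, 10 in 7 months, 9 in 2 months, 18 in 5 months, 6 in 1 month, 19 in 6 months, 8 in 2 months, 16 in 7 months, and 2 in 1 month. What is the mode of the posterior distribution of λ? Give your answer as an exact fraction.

17/7

Total count: 21 + 10 + 9 + 18 + 6 + 19 + 8 + 16 + 2 = 109.
Total exposure: 6 + 7 + 2 + 5 + 1 + 6 + 2 + 7 + 1 = 37 months.
Posterior: α' = 11 + 109 = 120, β' = 12 + 37 = 49.
Posterior mode = (α'−1)/β' = 119/49 = 17/7.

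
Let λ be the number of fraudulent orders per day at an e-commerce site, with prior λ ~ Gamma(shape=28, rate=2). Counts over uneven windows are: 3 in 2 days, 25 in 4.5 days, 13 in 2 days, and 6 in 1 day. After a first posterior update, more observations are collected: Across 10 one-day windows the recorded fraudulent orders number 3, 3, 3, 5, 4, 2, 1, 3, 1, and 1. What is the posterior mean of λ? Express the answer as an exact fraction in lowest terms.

Total count: 3 + 25 + 13 + 6 = 47.
Total exposure: 2 + 4.5 + 2 + 1 = 9.5 days.
After the first batch: Gamma(28 + 47, 2 + 9.5) = Gamma(75, 23/2).
Total count: 3 + 3 + 3 + 5 + 4 + 2 + 1 + 3 + 1 + 1 = 26.
Total exposure: 10 days.
After the second batch: Gamma(75 + 26, 23/2 + 10) = Gamma(101, 43/2).
Posterior mean = α'/β' = 101/(43/2) = 202/43.

202/43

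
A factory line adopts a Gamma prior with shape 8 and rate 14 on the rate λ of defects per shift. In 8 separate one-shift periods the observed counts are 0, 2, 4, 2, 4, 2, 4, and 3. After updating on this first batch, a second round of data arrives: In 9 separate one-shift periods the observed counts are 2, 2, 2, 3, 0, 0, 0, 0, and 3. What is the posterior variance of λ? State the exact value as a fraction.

Total count: 0 + 2 + 4 + 2 + 4 + 2 + 4 + 3 = 21.
Total exposure: 8 shifts.
After the first batch: Gamma(8 + 21, 14 + 8) = Gamma(29, 22).
Total count: 2 + 2 + 2 + 3 + 0 + 0 + 0 + 0 + 3 = 12.
Total exposure: 9 shifts.
After the second batch: Gamma(29 + 12, 22 + 9) = Gamma(41, 31).
Posterior variance = α'/β'² = 41/961.

41/961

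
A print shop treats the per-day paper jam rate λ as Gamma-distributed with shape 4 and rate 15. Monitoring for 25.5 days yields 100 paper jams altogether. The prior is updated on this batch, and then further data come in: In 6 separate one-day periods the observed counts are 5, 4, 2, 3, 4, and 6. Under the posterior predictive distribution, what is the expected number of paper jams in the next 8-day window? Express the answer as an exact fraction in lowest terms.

2048/93

Total count 100 over total exposure 25.5 days.
After the first batch: Gamma(4 + 100, 15 + 25.5) = Gamma(104, 81/2).
Total count: 5 + 4 + 2 + 3 + 4 + 6 = 24.
Total exposure: 6 days.
After the second batch: Gamma(104 + 24, 81/2 + 6) = Gamma(128, 93/2).
Predictive mean over an 8-day window = T·E[λ|data] = 8·128/(93/2) = 2048/93.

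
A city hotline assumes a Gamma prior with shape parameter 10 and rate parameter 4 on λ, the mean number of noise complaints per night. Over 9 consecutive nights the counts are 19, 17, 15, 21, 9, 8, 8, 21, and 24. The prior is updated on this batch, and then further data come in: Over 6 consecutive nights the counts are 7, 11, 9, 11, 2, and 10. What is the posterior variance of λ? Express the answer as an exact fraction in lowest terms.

202/361

Total count: 19 + 17 + 15 + 21 + 9 + 8 + 8 + 21 + 24 = 142.
Total exposure: 9 nights.
After the first batch: Gamma(10 + 142, 4 + 9) = Gamma(152, 13).
Total count: 7 + 11 + 9 + 11 + 2 + 10 = 50.
Total exposure: 6 nights.
After the second batch: Gamma(152 + 50, 13 + 6) = Gamma(202, 19).
Posterior variance = α'/β'² = 202/361.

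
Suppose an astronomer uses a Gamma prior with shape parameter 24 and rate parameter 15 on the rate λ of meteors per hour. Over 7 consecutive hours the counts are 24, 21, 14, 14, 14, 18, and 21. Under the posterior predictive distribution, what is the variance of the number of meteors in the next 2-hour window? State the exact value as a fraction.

1800/121

Total count: 24 + 21 + 14 + 14 + 14 + 18 + 21 = 126.
Total exposure: 7 hours.
Gamma(α, β) with Poisson data over total exposure Σt gives posterior Gamma(α+Σx, β+Σt) = Gamma(150, 22).
The posterior predictive for a window of length T is Negative Binomial with variance T·α'·(β'+T)/β'² = 2·150·24/484 = 1800/121.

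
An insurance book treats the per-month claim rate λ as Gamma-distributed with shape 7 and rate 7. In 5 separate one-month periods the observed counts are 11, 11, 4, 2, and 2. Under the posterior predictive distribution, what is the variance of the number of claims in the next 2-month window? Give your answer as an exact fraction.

259/36

Total count: 11 + 11 + 4 + 2 + 2 = 30.
Total exposure: 5 months.
Posterior: α' = 7 + 30 = 37, β' = 7 + 5 = 12.
The posterior predictive for a window of length T is Negative Binomial with variance T·α'·(β'+T)/β'² = 2·37·14/144 = 259/36.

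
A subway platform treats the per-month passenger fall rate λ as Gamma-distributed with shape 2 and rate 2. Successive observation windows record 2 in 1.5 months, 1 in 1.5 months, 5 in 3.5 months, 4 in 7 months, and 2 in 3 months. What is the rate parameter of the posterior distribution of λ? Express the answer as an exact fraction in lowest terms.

37/2

Total count: 2 + 1 + 5 + 4 + 2 = 14.
Total exposure: 1.5 + 1.5 + 3.5 + 7 + 3 = 16.5 months.
Posterior: α' = 2 + 14 = 16, β' = 2 + 16.5 = 37/2.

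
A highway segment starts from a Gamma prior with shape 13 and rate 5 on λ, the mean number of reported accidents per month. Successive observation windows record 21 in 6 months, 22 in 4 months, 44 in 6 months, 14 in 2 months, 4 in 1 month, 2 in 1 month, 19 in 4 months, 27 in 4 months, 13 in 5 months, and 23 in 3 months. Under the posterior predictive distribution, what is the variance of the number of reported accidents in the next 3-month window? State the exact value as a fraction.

26664/1681

Total count: 21 + 22 + 44 + 14 + 4 + 2 + 19 + 27 + 13 + 23 = 189.
Total exposure: 6 + 4 + 6 + 2 + 1 + 1 + 4 + 4 + 5 + 3 = 36 months.
Gamma(α, β) with Poisson data over total exposure Σt gives posterior Gamma(α+Σx, β+Σt) = Gamma(202, 41).
The posterior predictive for a window of length T is Negative Binomial with variance T·α'·(β'+T)/β'² = 3·202·44/1681 = 26664/1681.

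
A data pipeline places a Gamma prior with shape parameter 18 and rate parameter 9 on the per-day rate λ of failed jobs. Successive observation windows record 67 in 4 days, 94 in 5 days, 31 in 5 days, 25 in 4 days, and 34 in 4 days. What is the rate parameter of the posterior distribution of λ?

31

Total count: 67 + 94 + 31 + 25 + 34 = 251.
Total exposure: 4 + 5 + 5 + 4 + 4 = 22 days.
Gamma(α, β) with Poisson data over total exposure Σt gives posterior Gamma(α+Σx, β+Σt) = Gamma(269, 31).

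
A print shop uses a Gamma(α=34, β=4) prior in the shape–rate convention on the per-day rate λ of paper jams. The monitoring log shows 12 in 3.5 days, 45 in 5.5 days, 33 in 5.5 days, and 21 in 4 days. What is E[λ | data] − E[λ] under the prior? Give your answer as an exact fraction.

Total count: 12 + 45 + 33 + 21 = 111.
Total exposure: 3.5 + 5.5 + 5.5 + 4 = 18.5 days.
Posterior: α' = 34 + 111 = 145, β' = 4 + 18.5 = 45/2.
Posterior mean = 145/(45/2) = 58/9; prior mean = 34/4 = 17/2. Difference = 58/9 − 17/2 = -37/18.

-37/18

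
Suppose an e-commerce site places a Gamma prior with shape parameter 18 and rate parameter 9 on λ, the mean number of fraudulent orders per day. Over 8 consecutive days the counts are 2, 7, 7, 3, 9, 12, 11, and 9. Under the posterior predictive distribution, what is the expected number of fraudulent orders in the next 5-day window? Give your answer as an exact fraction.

390/17

Total count: 2 + 7 + 7 + 3 + 9 + 12 + 11 + 9 = 60.
Total exposure: 8 days.
Conjugate update: add total count to the shape and total exposure to the rate, giving Gamma(78, 17).
Predictive mean over a 5-day window = T·E[λ|data] = 5·78/17 = 390/17.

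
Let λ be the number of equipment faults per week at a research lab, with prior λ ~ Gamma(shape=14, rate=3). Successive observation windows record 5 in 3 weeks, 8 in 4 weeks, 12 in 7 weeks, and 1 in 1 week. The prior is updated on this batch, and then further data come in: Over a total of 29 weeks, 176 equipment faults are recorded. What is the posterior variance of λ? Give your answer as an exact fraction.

216/2209

Total count: 5 + 8 + 12 + 1 = 26.
Total exposure: 3 + 4 + 7 + 1 = 15 weeks.
After the first batch: Gamma(14 + 26, 3 + 15) = Gamma(40, 18).
Total count 176 over total exposure 29 weeks.
After the second batch: Gamma(40 + 176, 18 + 29) = Gamma(216, 47).
Posterior variance = α'/β'² = 216/2209.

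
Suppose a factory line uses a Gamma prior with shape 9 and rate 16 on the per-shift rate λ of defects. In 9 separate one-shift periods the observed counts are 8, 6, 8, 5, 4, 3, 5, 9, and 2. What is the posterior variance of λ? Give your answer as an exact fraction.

59/625

Total count: 8 + 6 + 8 + 5 + 4 + 3 + 5 + 9 + 2 = 50.
Total exposure: 9 shifts.
Gamma(α, β) with Poisson data over total exposure Σt gives posterior Gamma(α+Σx, β+Σt) = Gamma(59, 25).
Posterior variance = α'/β'² = 59/625.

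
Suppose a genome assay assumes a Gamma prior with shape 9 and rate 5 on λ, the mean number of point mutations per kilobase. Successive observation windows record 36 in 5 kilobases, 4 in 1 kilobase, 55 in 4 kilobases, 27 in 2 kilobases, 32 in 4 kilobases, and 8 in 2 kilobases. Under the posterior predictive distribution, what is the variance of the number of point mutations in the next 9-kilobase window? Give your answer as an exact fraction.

49248/529

Total count: 36 + 4 + 55 + 27 + 32 + 8 = 162.
Total exposure: 5 + 1 + 4 + 2 + 4 + 2 = 18 kilobases.
The Gamma prior is conjugate for the Poisson rate, so λ | data ~ Gamma(9+162, 5+18) = Gamma(171, 23).
The posterior predictive for a window of length T is Negative Binomial with variance T·α'·(β'+T)/β'² = 9·171·32/529 = 49248/529.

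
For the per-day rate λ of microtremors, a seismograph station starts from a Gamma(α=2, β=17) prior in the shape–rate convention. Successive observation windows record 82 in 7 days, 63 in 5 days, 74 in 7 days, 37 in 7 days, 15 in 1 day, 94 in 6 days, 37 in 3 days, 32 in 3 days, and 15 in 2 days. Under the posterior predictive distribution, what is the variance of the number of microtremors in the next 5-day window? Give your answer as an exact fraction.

Total count: 82 + 63 + 74 + 37 + 15 + 94 + 37 + 32 + 15 = 449.
Total exposure: 7 + 5 + 7 + 7 + 1 + 6 + 3 + 3 + 2 = 41 days.
By Gamma–Poisson conjugacy, the posterior is Gamma(α + Σx, β + Σt) = Gamma(2 + 449, 17 + 41) = Gamma(451, 58).
The posterior predictive for a window of length T is Negative Binomial with variance T·α'·(β'+T)/β'² = 5·451·63/3364 = 142065/3364.

142065/3364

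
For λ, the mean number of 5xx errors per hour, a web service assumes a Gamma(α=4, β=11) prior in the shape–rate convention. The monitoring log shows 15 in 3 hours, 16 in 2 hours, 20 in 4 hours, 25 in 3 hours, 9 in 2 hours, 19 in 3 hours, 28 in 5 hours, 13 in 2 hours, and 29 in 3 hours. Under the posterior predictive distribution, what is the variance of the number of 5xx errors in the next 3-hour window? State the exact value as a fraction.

10947/722

Total count: 15 + 16 + 20 + 25 + 9 + 19 + 28 + 13 + 29 = 174.
Total exposure: 3 + 2 + 4 + 3 + 2 + 3 + 5 + 2 + 3 = 27 hours.
Conjugate update: add total count to the shape and total exposure to the rate, giving Gamma(178, 38).
The posterior predictive for a window of length T is Negative Binomial with variance T·α'·(β'+T)/β'² = 3·178·41/1444 = 10947/722.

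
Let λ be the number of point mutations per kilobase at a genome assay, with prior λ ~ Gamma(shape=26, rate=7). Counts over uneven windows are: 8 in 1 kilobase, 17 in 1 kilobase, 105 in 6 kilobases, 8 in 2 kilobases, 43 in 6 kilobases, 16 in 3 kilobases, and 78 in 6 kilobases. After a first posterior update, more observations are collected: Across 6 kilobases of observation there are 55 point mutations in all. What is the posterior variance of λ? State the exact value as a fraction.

89/361

Total count: 8 + 17 + 105 + 8 + 43 + 16 + 78 = 275.
Total exposure: 1 + 1 + 6 + 2 + 6 + 3 + 6 = 25 kilobases.
After the first batch: Gamma(26 + 275, 7 + 25) = Gamma(301, 32).
Total count 55 over total exposure 6 kilobases.
After the second batch: Gamma(301 + 55, 32 + 6) = Gamma(356, 38).
Posterior variance = α'/β'² = 356/1444 = 89/361.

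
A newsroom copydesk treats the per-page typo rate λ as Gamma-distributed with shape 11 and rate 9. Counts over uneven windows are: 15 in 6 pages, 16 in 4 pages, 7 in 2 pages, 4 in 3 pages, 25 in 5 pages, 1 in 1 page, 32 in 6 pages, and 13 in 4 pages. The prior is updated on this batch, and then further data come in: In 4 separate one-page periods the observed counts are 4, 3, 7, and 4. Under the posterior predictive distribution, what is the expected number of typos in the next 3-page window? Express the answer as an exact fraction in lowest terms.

213/22

Total count: 15 + 16 + 7 + 4 + 25 + 1 + 32 + 13 = 113.
Total exposure: 6 + 4 + 2 + 3 + 5 + 1 + 6 + 4 = 31 pages.
After the first batch: Gamma(11 + 113, 9 + 31) = Gamma(124, 40).
Total count: 4 + 3 + 7 + 4 = 18.
Total exposure: 4 pages.
After the second batch: Gamma(124 + 18, 40 + 4) = Gamma(142, 44).
Predictive mean over a 3-page window = T·E[λ|data] = 3·142/44 = 213/22.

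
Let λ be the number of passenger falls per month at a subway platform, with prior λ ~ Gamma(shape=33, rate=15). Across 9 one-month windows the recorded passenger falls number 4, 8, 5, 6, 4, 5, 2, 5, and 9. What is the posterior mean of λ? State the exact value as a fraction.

Total count: 4 + 8 + 5 + 6 + 4 + 5 + 2 + 5 + 9 = 48.
Total exposure: 9 months.
Gamma(α, β) with Poisson data over total exposure Σt gives posterior Gamma(α+Σx, β+Σt) = Gamma(81, 24).
Posterior mean = α'/β' = 81/24 = 27/8.

27/8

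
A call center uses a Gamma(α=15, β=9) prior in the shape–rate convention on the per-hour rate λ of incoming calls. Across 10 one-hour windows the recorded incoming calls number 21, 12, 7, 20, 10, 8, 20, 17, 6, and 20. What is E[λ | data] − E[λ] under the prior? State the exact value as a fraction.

Total count: 21 + 12 + 7 + 20 + 10 + 8 + 20 + 17 + 6 + 20 = 141.
Total exposure: 10 hours.
Conjugate update: add total count to the shape and total exposure to the rate, giving Gamma(156, 19).
Posterior mean = 156/19 = 156/19; prior mean = 15/9 = 5/3. Difference = 156/19 − 5/3 = 373/57.

373/57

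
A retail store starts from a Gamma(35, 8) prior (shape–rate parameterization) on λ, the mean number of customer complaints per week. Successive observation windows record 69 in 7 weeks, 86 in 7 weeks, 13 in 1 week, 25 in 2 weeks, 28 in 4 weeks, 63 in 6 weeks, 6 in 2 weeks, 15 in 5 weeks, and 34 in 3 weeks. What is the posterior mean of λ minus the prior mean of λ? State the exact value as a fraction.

1417/360

Total count: 69 + 86 + 13 + 25 + 28 + 63 + 6 + 15 + 34 = 339.
Total exposure: 7 + 7 + 1 + 2 + 4 + 6 + 2 + 5 + 3 = 37 weeks.
Conjugate update: add total count to the shape and total exposure to the rate, giving Gamma(374, 45).
Posterior mean = 374/45 = 374/45; prior mean = 35/8 = 35/8. Difference = 374/45 − 35/8 = 1417/360.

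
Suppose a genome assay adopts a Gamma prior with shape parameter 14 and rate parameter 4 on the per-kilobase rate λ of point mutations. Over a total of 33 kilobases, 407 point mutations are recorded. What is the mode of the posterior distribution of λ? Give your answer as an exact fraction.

420/37

Total count 407 over total exposure 33 kilobases.
Posterior: α' = 14 + 407 = 421, β' = 4 + 33 = 37.
Posterior mode = (α'−1)/β' = 420/37.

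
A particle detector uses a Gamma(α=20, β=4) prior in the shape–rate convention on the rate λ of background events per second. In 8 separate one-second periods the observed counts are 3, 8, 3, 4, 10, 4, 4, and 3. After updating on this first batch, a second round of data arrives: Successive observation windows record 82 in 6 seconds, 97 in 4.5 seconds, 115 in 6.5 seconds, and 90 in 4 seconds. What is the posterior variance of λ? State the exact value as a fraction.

Total count: 3 + 8 + 3 + 4 + 10 + 4 + 4 + 3 = 39.
Total exposure: 8 seconds.
After the first batch: Gamma(20 + 39, 4 + 8) = Gamma(59, 12).
Total count: 82 + 97 + 115 + 90 = 384.
Total exposure: 6 + 4.5 + 6.5 + 4 = 21 seconds.
After the second batch: Gamma(59 + 384, 12 + 21) = Gamma(443, 33).
Posterior variance = α'/β'² = 443/1089.

443/1089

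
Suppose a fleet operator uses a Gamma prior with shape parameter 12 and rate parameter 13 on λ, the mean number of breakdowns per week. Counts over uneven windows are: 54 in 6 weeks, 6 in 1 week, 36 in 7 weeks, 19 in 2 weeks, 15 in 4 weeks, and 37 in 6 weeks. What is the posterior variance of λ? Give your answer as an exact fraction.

179/1521

Total count: 54 + 6 + 36 + 19 + 15 + 37 = 167.
Total exposure: 6 + 1 + 7 + 2 + 4 + 6 = 26 weeks.
The Gamma prior is conjugate for the Poisson rate, so λ | data ~ Gamma(12+167, 13+26) = Gamma(179, 39).
Posterior variance = α'/β'² = 179/1521.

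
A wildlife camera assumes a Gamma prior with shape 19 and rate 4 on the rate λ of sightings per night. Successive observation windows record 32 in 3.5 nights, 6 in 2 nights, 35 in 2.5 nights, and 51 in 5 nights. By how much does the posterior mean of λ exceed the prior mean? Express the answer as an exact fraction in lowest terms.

249/68

Total count: 32 + 6 + 35 + 51 = 124.
Total exposure: 3.5 + 2 + 2.5 + 5 = 13 nights.
Conjugate update: add total count to the shape and total exposure to the rate, giving Gamma(143, 17).
Posterior mean = 143/17 = 143/17; prior mean = 19/4 = 19/4. Difference = 143/17 − 19/4 = 249/68.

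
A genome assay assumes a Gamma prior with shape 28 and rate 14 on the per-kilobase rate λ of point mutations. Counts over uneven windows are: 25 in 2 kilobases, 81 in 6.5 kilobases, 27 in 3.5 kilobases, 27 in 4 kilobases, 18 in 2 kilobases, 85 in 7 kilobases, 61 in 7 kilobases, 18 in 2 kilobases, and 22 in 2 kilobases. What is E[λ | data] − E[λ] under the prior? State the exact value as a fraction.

Total count: 25 + 81 + 27 + 27 + 18 + 85 + 61 + 18 + 22 = 364.
Total exposure: 2 + 6.5 + 3.5 + 4 + 2 + 7 + 7 + 2 + 2 = 36 kilobases.
Gamma(α, β) with Poisson data over total exposure Σt gives posterior Gamma(α+Σx, β+Σt) = Gamma(392, 50).
Posterior mean = 392/50 = 196/25; prior mean = 28/14 = 2. Difference = 196/25 − 2 = 146/25.

146/25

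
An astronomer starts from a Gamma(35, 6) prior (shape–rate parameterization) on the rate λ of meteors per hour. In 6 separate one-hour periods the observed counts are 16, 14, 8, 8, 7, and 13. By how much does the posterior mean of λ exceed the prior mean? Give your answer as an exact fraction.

31/12

Total count: 16 + 14 + 8 + 8 + 7 + 13 = 66.
Total exposure: 6 hours.
Conjugate update: add total count to the shape and total exposure to the rate, giving Gamma(101, 12).
Posterior mean = 101/12 = 101/12; prior mean = 35/6 = 35/6. Difference = 101/12 − 35/6 = 31/12.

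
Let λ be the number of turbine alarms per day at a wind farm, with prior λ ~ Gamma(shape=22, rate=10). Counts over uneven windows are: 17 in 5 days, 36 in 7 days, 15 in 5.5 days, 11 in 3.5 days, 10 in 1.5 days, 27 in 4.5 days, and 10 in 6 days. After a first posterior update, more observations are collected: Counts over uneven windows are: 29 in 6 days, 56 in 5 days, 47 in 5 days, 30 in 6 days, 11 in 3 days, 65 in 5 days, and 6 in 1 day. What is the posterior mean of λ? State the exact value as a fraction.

Total count: 17 + 36 + 15 + 11 + 10 + 27 + 10 = 126.
Total exposure: 5 + 7 + 5.5 + 3.5 + 1.5 + 4.5 + 6 = 33 days.
After the first batch: Gamma(22 + 126, 10 + 33) = Gamma(148, 43).
Total count: 29 + 56 + 47 + 30 + 11 + 65 + 6 = 244.
Total exposure: 6 + 5 + 5 + 6 + 3 + 5 + 1 = 31 days.
After the second batch: Gamma(148 + 244, 43 + 31) = Gamma(392, 74).
Posterior mean = α'/β' = 392/74 = 196/37.

196/37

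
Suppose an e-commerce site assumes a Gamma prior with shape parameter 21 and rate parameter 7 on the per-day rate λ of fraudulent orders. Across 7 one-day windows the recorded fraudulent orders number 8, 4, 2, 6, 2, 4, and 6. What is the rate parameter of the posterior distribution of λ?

14

Total count: 8 + 4 + 2 + 6 + 2 + 4 + 6 = 32.
Total exposure: 7 days.
By Gamma–Poisson conjugacy, the posterior is Gamma(α + Σx, β + Σt) = Gamma(21 + 32, 7 + 7) = Gamma(53, 14).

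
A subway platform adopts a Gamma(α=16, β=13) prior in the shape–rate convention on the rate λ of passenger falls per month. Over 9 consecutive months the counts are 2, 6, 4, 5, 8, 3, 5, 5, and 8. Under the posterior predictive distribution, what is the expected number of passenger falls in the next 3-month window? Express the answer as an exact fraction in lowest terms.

93/11

Total count: 2 + 6 + 4 + 5 + 8 + 3 + 5 + 5 + 8 = 46.
Total exposure: 9 months.
The Gamma prior is conjugate for the Poisson rate, so λ | data ~ Gamma(16+46, 13+9) = Gamma(62, 22).
Predictive mean over a 3-month window = T·E[λ|data] = 3·62/22 = 93/11.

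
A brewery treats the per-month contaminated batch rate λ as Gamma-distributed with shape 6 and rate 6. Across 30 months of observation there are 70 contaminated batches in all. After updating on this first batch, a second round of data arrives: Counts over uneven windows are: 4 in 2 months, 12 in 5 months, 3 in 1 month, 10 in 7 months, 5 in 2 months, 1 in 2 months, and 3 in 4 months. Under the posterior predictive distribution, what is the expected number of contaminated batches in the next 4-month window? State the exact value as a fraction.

Total count 70 over total exposure 30 months.
After the first batch: Gamma(6 + 70, 6 + 30) = Gamma(76, 36).
Total count: 4 + 12 + 3 + 10 + 5 + 1 + 3 = 38.
Total exposure: 2 + 5 + 1 + 7 + 2 + 2 + 4 = 23 months.
After the second batch: Gamma(76 + 38, 36 + 23) = Gamma(114, 59).
Predictive mean over a 4-month window = T·E[λ|data] = 4·114/59 = 456/59.

456/59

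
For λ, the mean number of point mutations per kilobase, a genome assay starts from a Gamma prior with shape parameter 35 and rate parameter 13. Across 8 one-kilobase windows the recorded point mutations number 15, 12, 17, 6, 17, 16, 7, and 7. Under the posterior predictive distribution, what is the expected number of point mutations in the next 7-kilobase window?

Total count: 15 + 12 + 17 + 6 + 17 + 16 + 7 + 7 = 97.
Total exposure: 8 kilobases.
Gamma(α, β) with Poisson data over total exposure Σt gives posterior Gamma(α+Σx, β+Σt) = Gamma(132, 21).
Predictive mean over a 7-kilobase window = T·E[λ|data] = 7·132/21 = 44.

44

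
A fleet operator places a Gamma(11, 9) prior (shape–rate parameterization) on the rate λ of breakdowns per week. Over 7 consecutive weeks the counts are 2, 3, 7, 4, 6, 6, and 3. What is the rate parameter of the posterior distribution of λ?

Total count: 2 + 3 + 7 + 4 + 6 + 6 + 3 = 31.
Total exposure: 7 weeks.
Posterior: α' = 11 + 31 = 42, β' = 9 + 7 = 16.

16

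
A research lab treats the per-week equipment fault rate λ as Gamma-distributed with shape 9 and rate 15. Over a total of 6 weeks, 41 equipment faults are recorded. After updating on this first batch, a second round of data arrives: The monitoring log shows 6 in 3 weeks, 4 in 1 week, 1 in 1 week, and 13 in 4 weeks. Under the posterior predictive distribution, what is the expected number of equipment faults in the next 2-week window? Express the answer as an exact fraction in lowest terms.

Total count 41 over total exposure 6 weeks.
After the first batch: Gamma(9 + 41, 15 + 6) = Gamma(50, 21).
Total count: 6 + 4 + 1 + 13 = 24.
Total exposure: 3 + 1 + 1 + 4 = 9 weeks.
After the second batch: Gamma(50 + 24, 21 + 9) = Gamma(74, 30).
Predictive mean over a 2-week window = T·E[λ|data] = 2·74/30 = 74/15.

74/15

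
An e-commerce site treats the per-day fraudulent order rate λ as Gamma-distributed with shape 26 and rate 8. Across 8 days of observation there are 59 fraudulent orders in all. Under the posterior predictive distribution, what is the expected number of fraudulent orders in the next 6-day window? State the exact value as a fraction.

Total count 59 over total exposure 8 days.
Gamma(α, β) with Poisson data over total exposure Σt gives posterior Gamma(α+Σx, β+Σt) = Gamma(85, 16).
Predictive mean over a 6-day window = T·E[λ|data] = 6·85/16 = 255/8.

255/8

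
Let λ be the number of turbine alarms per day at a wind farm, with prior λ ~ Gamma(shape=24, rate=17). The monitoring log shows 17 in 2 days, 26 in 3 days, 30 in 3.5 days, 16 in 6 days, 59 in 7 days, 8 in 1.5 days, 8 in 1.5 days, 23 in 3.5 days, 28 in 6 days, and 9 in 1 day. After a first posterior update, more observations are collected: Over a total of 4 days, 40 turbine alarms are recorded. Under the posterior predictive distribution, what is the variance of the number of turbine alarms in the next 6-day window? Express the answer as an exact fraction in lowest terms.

1674/49

Total count: 17 + 26 + 30 + 16 + 59 + 8 + 8 + 23 + 28 + 9 = 224.
Total exposure: 2 + 3 + 3.5 + 6 + 7 + 1.5 + 1.5 + 3.5 + 6 + 1 = 35 days.
After the first batch: Gamma(24 + 224, 17 + 35) = Gamma(248, 52).
Total count 40 over total exposure 4 days.
After the second batch: Gamma(248 + 40, 52 + 4) = Gamma(288, 56).
The posterior predictive for a window of length T is Negative Binomial with variance T·α'·(β'+T)/β'² = 6·288·62/3136 = 1674/49.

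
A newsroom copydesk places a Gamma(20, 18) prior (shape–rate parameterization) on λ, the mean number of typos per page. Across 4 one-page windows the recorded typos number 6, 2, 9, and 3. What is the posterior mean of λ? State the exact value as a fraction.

20/11

Total count: 6 + 2 + 9 + 3 = 20.
Total exposure: 4 pages.
The Gamma prior is conjugate for the Poisson rate, so λ | data ~ Gamma(20+20, 18+4) = Gamma(40, 22).
Posterior mean = α'/β' = 40/22 = 20/11.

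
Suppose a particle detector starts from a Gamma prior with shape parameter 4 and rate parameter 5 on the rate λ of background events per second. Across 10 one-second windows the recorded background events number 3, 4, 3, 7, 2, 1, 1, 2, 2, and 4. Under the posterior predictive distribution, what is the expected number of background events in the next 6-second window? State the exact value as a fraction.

66/5

Total count: 3 + 4 + 3 + 7 + 2 + 1 + 1 + 2 + 2 + 4 = 29.
Total exposure: 10 seconds.
Conjugate update: add total count to the shape and total exposure to the rate, giving Gamma(33, 15).
Predictive mean over a 6-second window = T·E[λ|data] = 6·33/15 = 66/5.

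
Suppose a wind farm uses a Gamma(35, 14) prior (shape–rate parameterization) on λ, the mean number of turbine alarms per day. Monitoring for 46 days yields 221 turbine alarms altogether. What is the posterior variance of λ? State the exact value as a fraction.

Total count 221 over total exposure 46 days.
Gamma(α, β) with Poisson data over total exposure Σt gives posterior Gamma(α+Σx, β+Σt) = Gamma(256, 60).
Posterior variance = α'/β'² = 256/3600 = 16/225.

16/225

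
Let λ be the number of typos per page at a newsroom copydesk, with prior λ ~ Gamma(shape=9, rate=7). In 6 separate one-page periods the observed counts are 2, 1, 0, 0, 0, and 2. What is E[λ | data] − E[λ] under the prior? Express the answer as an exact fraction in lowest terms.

-19/91

Total count: 2 + 1 + 0 + 0 + 0 + 2 = 5.
Total exposure: 6 pages.
Conjugate update: add total count to the shape and total exposure to the rate, giving Gamma(14, 13).
Posterior mean = 14/13 = 14/13; prior mean = 9/7 = 9/7. Difference = 14/13 − 9/7 = -19/91.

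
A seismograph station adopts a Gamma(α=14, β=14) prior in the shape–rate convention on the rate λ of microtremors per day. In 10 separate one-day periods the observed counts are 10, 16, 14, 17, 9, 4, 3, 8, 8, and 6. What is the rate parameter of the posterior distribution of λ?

Total count: 10 + 16 + 14 + 17 + 9 + 4 + 3 + 8 + 8 + 6 = 95.
Total exposure: 10 days.
Conjugate update: add total count to the shape and total exposure to the rate, giving Gamma(109, 24).

24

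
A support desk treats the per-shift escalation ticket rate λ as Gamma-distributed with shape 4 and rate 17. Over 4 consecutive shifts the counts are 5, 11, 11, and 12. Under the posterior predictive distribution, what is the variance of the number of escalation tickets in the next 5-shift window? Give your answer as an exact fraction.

Total count: 5 + 11 + 11 + 12 = 39.
Total exposure: 4 shifts.
Conjugate update: add total count to the shape and total exposure to the rate, giving Gamma(43, 21).
The posterior predictive for a window of length T is Negative Binomial with variance T·α'·(β'+T)/β'² = 5·43·26/441 = 5590/441.

5590/441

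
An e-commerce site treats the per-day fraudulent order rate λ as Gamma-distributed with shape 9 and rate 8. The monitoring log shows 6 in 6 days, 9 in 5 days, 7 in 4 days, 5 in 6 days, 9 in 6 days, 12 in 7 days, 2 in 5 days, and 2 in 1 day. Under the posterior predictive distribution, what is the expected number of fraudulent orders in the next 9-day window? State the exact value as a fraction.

183/16

Total count: 6 + 9 + 7 + 5 + 9 + 12 + 2 + 2 = 52.
Total exposure: 6 + 5 + 4 + 6 + 6 + 7 + 5 + 1 = 40 days.
Conjugate update: add total count to the shape and total exposure to the rate, giving Gamma(61, 48).
Predictive mean over a 9-day window = T·E[λ|data] = 9·61/48 = 183/16.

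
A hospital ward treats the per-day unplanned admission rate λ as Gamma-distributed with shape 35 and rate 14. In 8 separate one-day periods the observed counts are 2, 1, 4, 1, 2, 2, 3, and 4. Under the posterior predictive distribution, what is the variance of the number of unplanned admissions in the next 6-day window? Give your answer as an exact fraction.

2268/121

Total count: 2 + 1 + 4 + 1 + 2 + 2 + 3 + 4 = 19.
Total exposure: 8 days.
The Gamma prior is conjugate for the Poisson rate, so λ | data ~ Gamma(35+19, 14+8) = Gamma(54, 22).
The posterior predictive for a window of length T is Negative Binomial with variance T·α'·(β'+T)/β'² = 6·54·28/484 = 2268/121.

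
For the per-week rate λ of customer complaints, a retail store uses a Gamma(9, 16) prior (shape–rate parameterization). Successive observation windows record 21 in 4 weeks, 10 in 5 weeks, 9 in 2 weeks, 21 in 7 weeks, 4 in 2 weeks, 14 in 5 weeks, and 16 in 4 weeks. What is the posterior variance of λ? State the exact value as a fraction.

Total count: 21 + 10 + 9 + 21 + 4 + 14 + 16 = 95.
Total exposure: 4 + 5 + 2 + 7 + 2 + 5 + 4 = 29 weeks.
Gamma(α, β) with Poisson data over total exposure Σt gives posterior Gamma(α+Σx, β+Σt) = Gamma(104, 45).
Posterior variance = α'/β'² = 104/2025.

104/2025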